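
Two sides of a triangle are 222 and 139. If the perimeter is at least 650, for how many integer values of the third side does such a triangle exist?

Triangle inequality: 83 < x < 361. Perimeter ≥ 650 gives x ≥ 650 − 222 − 139 = 289.
So 289 ≤ x < 361; integers 289 through 360: 72 values.

72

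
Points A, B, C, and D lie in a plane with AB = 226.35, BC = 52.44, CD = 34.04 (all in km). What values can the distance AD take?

139.87 ≤ AD ≤ 312.83 km

The maximum is all hops collinear in one direction: 226.35 + 52.44 + 34.04 = 312.83.
The longest hop is 226.35; the others sum to 86.48. Folding the others back against it leaves at least 226.35 − 86.48 = 139.87.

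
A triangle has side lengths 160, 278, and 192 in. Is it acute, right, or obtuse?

Compare the square of the longest side to the sum of squares of the other two: 160² + 192² = 62464 < 77284 = 278².

obtuse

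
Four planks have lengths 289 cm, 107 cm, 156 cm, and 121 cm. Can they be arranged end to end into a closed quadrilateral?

Yes

A quadrilateral exists iff every side is shorter than the sum of the others — equivalently, the longest side is less than the sum of the rest.
Longest side 289 < 384 (sum of the remaining 3), so yes.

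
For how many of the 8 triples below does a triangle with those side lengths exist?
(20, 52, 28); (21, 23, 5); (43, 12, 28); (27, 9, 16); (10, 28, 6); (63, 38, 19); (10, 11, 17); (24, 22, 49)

(20,28,52): 20+28 ≤ 52 → not valid
(5,21,23): 5+21 > 23 → valid
(12,28,43): 12+28 ≤ 43 → not valid
(9,16,27): 9+16 ≤ 27 → not valid
(6,10,28): 6+10 ≤ 28 → not valid
(19,38,63): 19+38 ≤ 63 → not valid
(10,11,17): 10+11 > 17 → valid
(22,24,49): 22+24 ≤ 49 → not valid
2 of the 8 triples form a triangle.

2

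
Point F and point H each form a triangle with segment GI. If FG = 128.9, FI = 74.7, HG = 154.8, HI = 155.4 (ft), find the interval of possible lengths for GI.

54.2 < GI < 203.6

From triangle FGI: |128.9 − 74.7| < GI < 128.9 + 74.7, i.e. 54.2 < GI < 203.6.
From triangle HGI: 0.6 < GI < 310.2.
Both must hold, so GI lies in the intersection.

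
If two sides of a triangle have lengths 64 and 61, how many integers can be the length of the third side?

The third side lies in the open interval (3, 125).
Integers from 4 to 124 inclusive: 124 − 4 + 1 = 121.

121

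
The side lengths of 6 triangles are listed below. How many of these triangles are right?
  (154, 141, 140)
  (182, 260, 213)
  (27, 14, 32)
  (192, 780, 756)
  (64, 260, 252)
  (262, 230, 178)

(154,141,140): 140²+141² = 39481 > 23716 = 154² → acute
(182,260,213): 182²+213² = 78493 > 67600 = 260² → acute
(27,14,32): 14²+27² = 925 < 1024 = 32² → obtuse
(192,780,756): 192²+756² = 608400 = 780² → right
(64,260,252): 64²+252² = 67600 = 260² → right
(262,230,178): 178²+230² = 84584 > 68644 = 262² → acute
2 of the 6 are right.

2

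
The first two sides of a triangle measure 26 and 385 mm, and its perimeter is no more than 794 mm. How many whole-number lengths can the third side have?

Triangle inequality: 359 < x < 411. Perimeter ≤ 794 gives x ≤ 794 − 26 − 385 = 383.
So 359 < x ≤ 383; integers 360 through 383: 24 values.

24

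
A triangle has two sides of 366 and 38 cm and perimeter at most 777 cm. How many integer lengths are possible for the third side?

45

Triangle inequality: 328 < x < 404. Perimeter ≤ 777 gives x ≤ 777 − 366 − 38 = 373.
So 328 < x ≤ 373; integers 329 through 373: 45 values.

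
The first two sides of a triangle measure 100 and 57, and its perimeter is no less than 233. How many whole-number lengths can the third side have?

81

Triangle inequality: 43 < x < 157. Perimeter ≥ 233 gives x ≥ 233 − 100 − 57 = 76.
So 76 ≤ x < 157; integers 76 through 156: 81 values.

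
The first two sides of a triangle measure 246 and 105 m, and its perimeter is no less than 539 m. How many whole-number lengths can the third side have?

163

Triangle inequality: 141 < x < 351. Perimeter ≥ 539 gives x ≥ 539 − 246 − 105 = 188.
So 188 ≤ x < 351; integers 188 through 350: 163 values.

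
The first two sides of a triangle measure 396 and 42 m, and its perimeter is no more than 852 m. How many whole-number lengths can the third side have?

60

Triangle inequality: 354 < x < 438. Perimeter ≤ 852 gives x ≤ 852 − 396 − 42 = 414.
So 354 < x ≤ 414; integers 355 through 414: 60 values.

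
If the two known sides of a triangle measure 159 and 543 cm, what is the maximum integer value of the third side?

The third side must be strictly less than 159 + 543 = 702.
The largest integer below 702 is 701.

701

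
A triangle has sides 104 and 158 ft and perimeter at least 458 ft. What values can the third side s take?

196 ≤ s < 262

Triangle inequality alone gives 54 < s < 262.
The perimeter condition gives s ≥ 458 − 104 − 158 = 196.
Intersecting the two: 196 ≤ s < 262.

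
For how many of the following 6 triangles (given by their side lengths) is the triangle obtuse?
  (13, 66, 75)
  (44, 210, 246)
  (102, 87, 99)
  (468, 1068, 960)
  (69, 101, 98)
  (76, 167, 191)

3

(13,66,75): 13²+66² = 4525 < 5625 = 75² → obtuse
(44,210,246): 44²+210² = 46036 < 60516 = 246² → obtuse
(102,87,99): 87²+99² = 17370 > 10404 = 102² → acute
(468,1068,960): 468²+960² = 1140624 = 1068² → right
(69,101,98): 69²+98² = 14365 > 10201 = 101² → acute
(76,167,191): 76²+167² = 33665 < 36481 = 191² → obtuse
3 of the 6 are obtuse.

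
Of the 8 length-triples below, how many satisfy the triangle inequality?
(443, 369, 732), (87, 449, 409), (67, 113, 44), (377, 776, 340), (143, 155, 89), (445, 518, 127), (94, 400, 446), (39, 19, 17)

5

(369,443,732): 369+443 > 732 → valid
(87,409,449): 87+409 > 449 → valid
(44,67,113): 44+67 ≤ 113 → not valid
(340,377,776): 340+377 ≤ 776 → not valid
(89,143,155): 89+143 > 155 → valid
(127,445,518): 127+445 > 518 → valid
(94,400,446): 94+400 > 446 → valid
(17,19,39): 17+19 ≤ 39 → not valid
5 of the 8 triples form a triangle.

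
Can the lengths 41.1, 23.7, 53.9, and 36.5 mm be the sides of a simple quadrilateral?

A quadrilateral exists iff every side is shorter than the sum of the others — equivalently, the longest side is less than the sum of the rest.
Longest side 53.9 < 101.3 (sum of the remaining 3), so yes.

Yes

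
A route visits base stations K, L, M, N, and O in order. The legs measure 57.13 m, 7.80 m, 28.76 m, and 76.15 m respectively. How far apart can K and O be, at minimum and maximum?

0 ≤ KO ≤ 169.84 m

The maximum is all hops collinear in one direction: 57.13 + 7.80 + 28.76 + 76.15 = 169.84.
The longest hop is 76.15; the others sum to 93.69. Since 76.15 ≤ 93.69, the path can fold back on itself completely, so the minimum distance is 0.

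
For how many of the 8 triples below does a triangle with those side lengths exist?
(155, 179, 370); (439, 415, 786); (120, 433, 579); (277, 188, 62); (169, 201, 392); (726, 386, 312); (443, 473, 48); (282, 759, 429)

2

(155,179,370): 155+179 ≤ 370 → not valid
(415,439,786): 415+439 > 786 → valid
(120,433,579): 120+433 ≤ 579 → not valid
(62,188,277): 62+188 ≤ 277 → not valid
(169,201,392): 169+201 ≤ 392 → not valid
(312,386,726): 312+386 ≤ 726 → not valid
(48,443,473): 48+443 > 473 → valid
(282,429,759): 282+429 ≤ 759 → not valid
2 of the 8 triples form a triangle.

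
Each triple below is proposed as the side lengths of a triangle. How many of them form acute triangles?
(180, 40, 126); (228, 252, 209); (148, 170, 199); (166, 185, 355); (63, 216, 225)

(180,40,126): 40+126 ≤ 180, not a triangle
(228,252,209): 209²+228² = 95665 > 63504 = 252² → acute
(148,170,199): 148²+170² = 50804 > 39601 = 199² → acute
(166,185,355): 166+185 ≤ 355, not a triangle
(63,216,225): 63²+216² = 50625 = 225² → right
2 of the 5 are acute.

2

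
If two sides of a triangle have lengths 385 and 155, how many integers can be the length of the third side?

The third side lies in the open interval (230, 540).
Integers from 231 to 539 inclusive: 539 − 231 + 1 = 309.

309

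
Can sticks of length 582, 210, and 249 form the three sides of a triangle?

The longest side is 582, but the other two sum to only 459.
459 < 582, so the triangle inequality fails.

No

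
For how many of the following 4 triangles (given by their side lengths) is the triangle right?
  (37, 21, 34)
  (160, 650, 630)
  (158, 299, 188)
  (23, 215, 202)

(37,21,34): 21²+34² = 1597 > 1369 = 37² → acute
(160,650,630): 160²+630² = 422500 = 650² → right
(158,299,188): 158²+188² = 60308 < 89401 = 299² → obtuse
(23,215,202): 23²+202² = 41333 < 46225 = 215² → obtuse
1 of the 4 is right.

1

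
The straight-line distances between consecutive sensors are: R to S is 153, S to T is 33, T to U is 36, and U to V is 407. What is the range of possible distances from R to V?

185 ≤ RV ≤ 629

The maximum is all hops collinear in one direction: 153 + 33 + 36 + 407 = 629.
The longest hop is 407; the others sum to 222. Folding the others back against it leaves at least 407 − 222 = 185.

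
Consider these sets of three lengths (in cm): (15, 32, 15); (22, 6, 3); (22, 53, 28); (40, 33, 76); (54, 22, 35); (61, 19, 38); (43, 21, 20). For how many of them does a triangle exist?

(15,15,32): 15+15 ≤ 32 → not valid
(3,6,22): 3+6 ≤ 22 → not valid
(22,28,53): 22+28 ≤ 53 → not valid
(33,40,76): 33+40 ≤ 76 → not valid
(22,35,54): 22+35 > 54 → valid
(19,38,61): 19+38 ≤ 61 → not valid
(20,21,43): 20+21 ≤ 43 → not valid
1 of the 7 triples forms a triangle.

1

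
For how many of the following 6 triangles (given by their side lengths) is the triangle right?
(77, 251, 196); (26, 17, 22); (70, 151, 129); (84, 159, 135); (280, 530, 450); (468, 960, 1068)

3

(77,251,196): 77²+196² = 44345 < 63001 = 251² → obtuse
(26,17,22): 17²+22² = 773 > 676 = 26² → acute
(70,151,129): 70²+129² = 21541 < 22801 = 151² → obtuse
(84,159,135): 84²+135² = 25281 = 159² → right
(280,530,450): 280²+450² = 280900 = 530² → right
(468,960,1068): 468²+960² = 1140624 = 1068² → right
3 of the 6 are right.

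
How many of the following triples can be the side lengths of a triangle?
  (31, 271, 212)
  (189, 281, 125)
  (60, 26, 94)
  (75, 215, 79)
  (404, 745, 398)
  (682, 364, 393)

3

(31,212,271): 31+212 ≤ 271 → not valid
(125,189,281): 125+189 > 281 → valid
(26,60,94): 26+60 ≤ 94 → not valid
(75,79,215): 75+79 ≤ 215 → not valid
(398,404,745): 398+404 > 745 → valid
(364,393,682): 364+393 > 682 → valid
3 of the 6 triples form a triangle.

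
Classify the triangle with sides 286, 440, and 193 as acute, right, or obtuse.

obtuse

Compare the square of the longest side to the sum of squares of the other two: 193² + 286² = 119045 < 193600 = 440².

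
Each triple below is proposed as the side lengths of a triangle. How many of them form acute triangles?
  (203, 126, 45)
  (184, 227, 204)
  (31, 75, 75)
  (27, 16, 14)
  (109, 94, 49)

2

(203,126,45): 45+126 ≤ 203, not a triangle
(184,227,204): 184²+204² = 75472 > 51529 = 227² → acute
(31,75,75): 31²+75² = 6586 > 5625 = 75² → acute
(27,16,14): 14²+16² = 452 < 729 = 27² → obtuse
(109,94,49): 49²+94² = 11237 < 11881 = 109² → obtuse
2 of the 5 are acute.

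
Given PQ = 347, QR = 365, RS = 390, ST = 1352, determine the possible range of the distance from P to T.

250 ≤ PT ≤ 2454

The maximum is all hops collinear in one direction: 347 + 365 + 390 + 1352 = 2454.
The longest hop is 1352; the others sum to 1102. Folding the others back against it leaves at least 1352 − 1102 = 250.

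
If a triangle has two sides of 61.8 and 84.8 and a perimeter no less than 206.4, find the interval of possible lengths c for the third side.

59.8 ≤ c < 146.6

Triangle inequality alone gives 23.0 < c < 146.6.
The perimeter condition gives c ≥ 206.4 − 61.8 − 84.8 = 59.8.
Intersecting the two: 59.8 ≤ c < 146.6.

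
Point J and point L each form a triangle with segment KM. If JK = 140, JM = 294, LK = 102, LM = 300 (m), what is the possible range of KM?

From triangle JKM: |140 − 294| < KM < 140 + 294, i.e. 154 < KM < 434.
From triangle LKM: 198 < KM < 402.
Both must hold, so KM lies in the intersection.

198 < KM < 402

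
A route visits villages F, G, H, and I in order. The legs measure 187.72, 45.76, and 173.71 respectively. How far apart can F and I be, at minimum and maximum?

0 ≤ FI ≤ 407.19

The maximum is all hops collinear in one direction: 187.72 + 45.76 + 173.71 = 407.19.
The longest hop is 187.72; the others sum to 219.47. Since 187.72 ≤ 219.47, the path can fold back on itself completely, so the minimum distance is 0.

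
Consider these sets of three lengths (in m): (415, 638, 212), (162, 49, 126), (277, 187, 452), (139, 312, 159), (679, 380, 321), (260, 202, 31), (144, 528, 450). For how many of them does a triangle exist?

(212,415,638): 212+415 ≤ 638 → not valid
(49,126,162): 49+126 > 162 → valid
(187,277,452): 187+277 > 452 → valid
(139,159,312): 139+159 ≤ 312 → not valid
(321,380,679): 321+380 > 679 → valid
(31,202,260): 31+202 ≤ 260 → not valid
(144,450,528): 144+450 > 528 → valid
4 of the 7 triples form a triangle.

4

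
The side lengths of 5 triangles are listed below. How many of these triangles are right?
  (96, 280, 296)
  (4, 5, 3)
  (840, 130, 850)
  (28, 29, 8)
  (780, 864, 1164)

4

(96,280,296): 96²+280² = 87616 = 296² → right
(4,5,3): 3²+4² = 25 = 5² → right
(840,130,850): 130²+840² = 722500 = 850² → right
(28,29,8): 8²+28² = 848 > 841 = 29² → acute
(780,864,1164): 780²+864² = 1354896 = 1164² → right
4 of the 5 are right.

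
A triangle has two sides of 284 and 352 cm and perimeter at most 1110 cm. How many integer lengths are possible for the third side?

Triangle inequality: 68 < x < 636. Perimeter ≤ 1110 gives x ≤ 1110 − 284 − 352 = 474.
So 68 < x ≤ 474; integers 69 through 474: 406 values.

406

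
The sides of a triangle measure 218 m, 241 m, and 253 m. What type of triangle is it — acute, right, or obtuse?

acute

Compare the square of the longest side to the sum of squares of the other two: 218² + 241² = 105605 > 64009 = 253².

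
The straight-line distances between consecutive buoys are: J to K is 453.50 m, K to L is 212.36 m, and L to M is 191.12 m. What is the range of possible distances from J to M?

50.02 ≤ JM ≤ 856.98 m

The maximum is all hops collinear in one direction: 453.50 + 212.36 + 191.12 = 856.98.
The longest hop is 453.50; the others sum to 403.48. Folding the others back against it leaves at least 453.50 − 403.48 = 50.02.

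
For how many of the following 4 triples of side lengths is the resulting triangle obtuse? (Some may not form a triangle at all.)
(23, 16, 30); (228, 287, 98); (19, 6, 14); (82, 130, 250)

(23,16,30): 16²+23² = 785 < 900 = 30² → obtuse
(228,287,98): 98²+228² = 61588 < 82369 = 287² → obtuse
(19,6,14): 6²+14² = 232 < 361 = 19² → obtuse
(82,130,250): 82+130 ≤ 250, not a triangle
3 of the 4 are obtuse.

3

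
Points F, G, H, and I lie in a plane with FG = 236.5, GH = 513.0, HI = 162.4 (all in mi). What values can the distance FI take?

The maximum is all hops collinear in one direction: 236.5 + 513.0 + 162.4 = 911.9.
The longest hop is 513.0; the others sum to 398.9. Folding the others back against it leaves at least 513.0 − 398.9 = 114.1.

114.1 ≤ FI ≤ 911.9 mi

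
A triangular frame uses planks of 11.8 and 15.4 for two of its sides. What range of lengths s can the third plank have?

By the triangle inequality, s must be less than 11.8 + 15.4 = 27.2 and greater than |11.8 − 15.4| = 3.6.

3.6 < s < 27.2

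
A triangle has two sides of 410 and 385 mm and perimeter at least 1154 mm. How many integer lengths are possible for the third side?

436

Triangle inequality: 25 < x < 795. Perimeter ≥ 1154 gives x ≥ 1154 − 410 − 385 = 359.
So 359 ≤ x < 795; integers 359 through 794: 436 values.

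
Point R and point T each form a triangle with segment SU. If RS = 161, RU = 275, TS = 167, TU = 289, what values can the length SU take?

122 < SU < 436

From triangle RSU: |161 − 275| < SU < 161 + 275, i.e. 114 < SU < 436.
From triangle TSU: 122 < SU < 456.
Both must hold, so SU lies in the intersection.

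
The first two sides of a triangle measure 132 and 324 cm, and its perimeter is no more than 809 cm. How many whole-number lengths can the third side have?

161

Triangle inequality: 192 < x < 456. Perimeter ≤ 809 gives x ≤ 809 − 132 − 324 = 353.
So 192 < x ≤ 353; integers 193 through 353: 161 values.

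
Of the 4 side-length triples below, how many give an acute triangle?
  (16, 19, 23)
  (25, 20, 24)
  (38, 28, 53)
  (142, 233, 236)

(16,19,23): 16²+19² = 617 > 529 = 23² → acute
(25,20,24): 20²+24² = 976 > 625 = 25² → acute
(38,28,53): 28²+38² = 2228 < 2809 = 53² → obtuse
(142,233,236): 142²+233² = 74453 > 55696 = 236² → acute
3 of the 4 are acute.

3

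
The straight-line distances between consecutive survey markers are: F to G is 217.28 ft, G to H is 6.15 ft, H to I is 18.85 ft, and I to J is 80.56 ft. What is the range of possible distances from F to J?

111.72 ≤ FJ ≤ 322.84 ft

The maximum is all hops collinear in one direction: 217.28 + 6.15 + 18.85 + 80.56 = 322.84.
The longest hop is 217.28; the others sum to 105.56. Folding the others back against it leaves at least 217.28 − 105.56 = 111.72.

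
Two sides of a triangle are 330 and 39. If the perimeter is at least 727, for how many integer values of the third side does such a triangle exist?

Triangle inequality: 291 < x < 369. Perimeter ≥ 727 gives x ≥ 727 − 330 − 39 = 358.
So 358 ≤ x < 369; integers 358 through 368: 11 values.

11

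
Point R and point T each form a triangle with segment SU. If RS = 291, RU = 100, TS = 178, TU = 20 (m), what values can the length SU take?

191 < SU < 198

From triangle RSU: |291 − 100| < SU < 291 + 100, i.e. 191 < SU < 391.
From triangle TSU: 158 < SU < 198.
Both must hold, so SU lies in the intersection.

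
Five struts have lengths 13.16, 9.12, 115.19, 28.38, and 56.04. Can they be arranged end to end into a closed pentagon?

No

For a pentagon, each side must be shorter than the sum of the others.
Here the longest side is 115.19, but the remaining 4 sides sum to only 106.70.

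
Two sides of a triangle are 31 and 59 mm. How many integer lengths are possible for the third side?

61

The third side lies in the open interval (28, 90).
Integers from 29 to 89 inclusive: 89 − 29 + 1 = 61.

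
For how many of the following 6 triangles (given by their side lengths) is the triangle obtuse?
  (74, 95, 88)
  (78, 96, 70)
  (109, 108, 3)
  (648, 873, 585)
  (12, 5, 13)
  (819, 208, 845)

1

(74,95,88): 74²+88² = 13220 > 9025 = 95² → acute
(78,96,70): 70²+78² = 10984 > 9216 = 96² → acute
(109,108,3): 3²+108² = 11673 < 11881 = 109² → obtuse
(648,873,585): 585²+648² = 762129 = 873² → right
(12,5,13): 5²+12² = 169 = 13² → right
(819,208,845): 208²+819² = 714025 = 845² → right
1 of the 6 is obtuse.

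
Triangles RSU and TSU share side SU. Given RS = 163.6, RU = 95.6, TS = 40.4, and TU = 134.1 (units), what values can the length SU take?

From triangle RSU: |163.6 − 95.6| < SU < 163.6 + 95.6, i.e. 68.0 < SU < 259.2.
From triangle TSU: 93.7 < SU < 174.5.
Both must hold, so SU lies in the intersection.

93.7 < SU < 174.5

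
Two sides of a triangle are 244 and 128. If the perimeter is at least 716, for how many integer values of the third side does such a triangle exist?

Triangle inequality: 116 < x < 372. Perimeter ≥ 716 gives x ≥ 716 − 244 − 128 = 344.
So 344 ≤ x < 372; integers 344 through 371: 28 values.

28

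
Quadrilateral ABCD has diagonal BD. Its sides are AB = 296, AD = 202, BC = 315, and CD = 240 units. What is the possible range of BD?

From triangle ABD: |296 − 202| < BD < 296 + 202, i.e. 94 < BD < 498.
From triangle CBD: 75 < BD < 555.
Both must hold, so BD lies in the intersection.

94 < BD < 498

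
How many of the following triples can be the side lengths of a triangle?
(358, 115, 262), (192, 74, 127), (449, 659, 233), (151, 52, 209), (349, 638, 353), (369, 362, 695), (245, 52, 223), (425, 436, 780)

7

(115,262,358): 115+262 > 358 → valid
(74,127,192): 74+127 > 192 → valid
(233,449,659): 233+449 > 659 → valid
(52,151,209): 52+151 ≤ 209 → not valid
(349,353,638): 349+353 > 638 → valid
(362,369,695): 362+369 > 695 → valid
(52,223,245): 52+223 > 245 → valid
(425,436,780): 425+436 > 780 → valid
7 of the 8 triples form a triangle.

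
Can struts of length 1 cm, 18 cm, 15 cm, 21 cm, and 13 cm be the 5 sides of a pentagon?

Yes

A pentagon exists iff every side is shorter than the sum of the others — equivalently, the longest side is less than the sum of the rest.
Longest side 21 < 47 (sum of the remaining 4), so yes.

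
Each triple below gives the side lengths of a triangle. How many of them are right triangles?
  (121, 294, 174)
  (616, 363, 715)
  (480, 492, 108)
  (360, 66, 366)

(121,294,174): 121²+174² = 44917 < 86436 = 294² → obtuse
(616,363,715): 363²+616² = 511225 = 715² → right
(480,492,108): 108²+480² = 242064 = 492² → right
(360,66,366): 66²+360² = 133956 = 366² → right
3 of the 4 are right.

3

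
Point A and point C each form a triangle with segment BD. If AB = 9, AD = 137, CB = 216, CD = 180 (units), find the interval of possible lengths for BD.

128 < BD < 146

From triangle ABD: |9 − 137| < BD < 9 + 137, i.e. 128 < BD < 146.
From triangle CBD: 36 < BD < 396.
Both must hold, so BD lies in the intersection.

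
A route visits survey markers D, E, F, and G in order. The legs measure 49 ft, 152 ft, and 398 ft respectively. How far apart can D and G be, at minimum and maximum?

197 ≤ DG ≤ 599 ft

The maximum is all hops collinear in one direction: 49 + 152 + 398 = 599.
The longest hop is 398; the others sum to 201. Folding the others back against it leaves at least 398 − 201 = 197.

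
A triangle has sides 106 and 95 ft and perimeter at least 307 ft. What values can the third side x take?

Triangle inequality alone gives 11 < x < 201.
The perimeter condition gives x ≥ 307 − 106 − 95 = 106.
Intersecting the two: 106 ≤ x < 201.

106 ≤ x < 201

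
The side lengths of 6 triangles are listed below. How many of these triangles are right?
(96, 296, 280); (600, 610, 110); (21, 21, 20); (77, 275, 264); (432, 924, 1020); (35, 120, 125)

5

(96,296,280): 96²+280² = 87616 = 296² → right
(600,610,110): 110²+600² = 372100 = 610² → right
(21,21,20): 20²+21² = 841 > 441 = 21² → acute
(77,275,264): 77²+264² = 75625 = 275² → right
(432,924,1020): 432²+924² = 1040400 = 1020² → right
(35,120,125): 35²+120² = 15625 = 125² → right
5 of the 6 are right.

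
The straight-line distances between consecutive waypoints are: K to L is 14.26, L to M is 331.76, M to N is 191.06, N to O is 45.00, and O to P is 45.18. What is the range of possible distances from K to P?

36.26 ≤ KP ≤ 627.26

The maximum is all hops collinear in one direction: 14.26 + 331.76 + 191.06 + 45.00 + 45.18 = 627.26.
The longest hop is 331.76; the others sum to 295.50. Folding the others back against it leaves at least 331.76 − 295.50 = 36.26.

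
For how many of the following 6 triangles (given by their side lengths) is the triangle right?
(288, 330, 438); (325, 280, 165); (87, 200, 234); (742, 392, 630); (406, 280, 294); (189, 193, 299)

4

(288,330,438): 288²+330² = 191844 = 438² → right
(325,280,165): 165²+280² = 105625 = 325² → right
(87,200,234): 87²+200² = 47569 < 54756 = 234² → obtuse
(742,392,630): 392²+630² = 550564 = 742² → right
(406,280,294): 280²+294² = 164836 = 406² → right
(189,193,299): 189²+193² = 72970 < 89401 = 299² → obtuse
4 of the 6 are right.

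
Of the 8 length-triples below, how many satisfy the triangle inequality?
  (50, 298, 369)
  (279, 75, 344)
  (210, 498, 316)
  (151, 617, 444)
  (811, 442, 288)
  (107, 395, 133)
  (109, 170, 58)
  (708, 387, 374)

3

(50,298,369): 50+298 ≤ 369 → not valid
(75,279,344): 75+279 > 344 → valid
(210,316,498): 210+316 > 498 → valid
(151,444,617): 151+444 ≤ 617 → not valid
(288,442,811): 288+442 ≤ 811 → not valid
(107,133,395): 107+133 ≤ 395 → not valid
(58,109,170): 58+109 ≤ 170 → not valid
(374,387,708): 374+387 > 708 → valid
3 of the 8 triples form a triangle.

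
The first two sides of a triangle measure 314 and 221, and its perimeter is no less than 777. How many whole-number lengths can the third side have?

293

Triangle inequality: 93 < x < 535. Perimeter ≥ 777 gives x ≥ 777 − 314 − 221 = 242.
So 242 ≤ x < 535; integers 242 through 534: 293 values.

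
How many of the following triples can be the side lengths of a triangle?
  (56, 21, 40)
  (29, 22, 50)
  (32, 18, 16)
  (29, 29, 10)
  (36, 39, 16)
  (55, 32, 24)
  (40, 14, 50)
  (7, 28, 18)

(21,40,56): 21+40 > 56 → valid
(22,29,50): 22+29 > 50 → valid
(16,18,32): 16+18 > 32 → valid
(10,29,29): 10+29 > 29 → valid
(16,36,39): 16+36 > 39 → valid
(24,32,55): 24+32 > 55 → valid
(14,40,50): 14+40 > 50 → valid
(7,18,28): 7+18 ≤ 28 → not valid
7 of the 8 triples form a triangle.

7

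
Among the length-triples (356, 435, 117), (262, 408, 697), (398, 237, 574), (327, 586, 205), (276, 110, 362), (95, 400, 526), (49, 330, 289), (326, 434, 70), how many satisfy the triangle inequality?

4

(117,356,435): 117+356 > 435 → valid
(262,408,697): 262+408 ≤ 697 → not valid
(237,398,574): 237+398 > 574 → valid
(205,327,586): 205+327 ≤ 586 → not valid
(110,276,362): 110+276 > 362 → valid
(95,400,526): 95+400 ≤ 526 → not valid
(49,289,330): 49+289 > 330 → valid
(70,326,434): 70+326 ≤ 434 → not valid
4 of the 8 triples form a triangle.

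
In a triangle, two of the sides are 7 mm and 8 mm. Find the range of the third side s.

By the triangle inequality, s must be less than 7 + 8 = 15 and greater than |7 − 8| = 1.

1 < s < 15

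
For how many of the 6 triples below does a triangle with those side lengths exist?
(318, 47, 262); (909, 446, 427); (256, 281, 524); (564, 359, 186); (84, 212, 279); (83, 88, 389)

2

(47,262,318): 47+262 ≤ 318 → not valid
(427,446,909): 427+446 ≤ 909 → not valid
(256,281,524): 256+281 > 524 → valid
(186,359,564): 186+359 ≤ 564 → not valid
(84,212,279): 84+212 > 279 → valid
(83,88,389): 83+88 ≤ 389 → not valid
2 of the 6 triples form a triangle.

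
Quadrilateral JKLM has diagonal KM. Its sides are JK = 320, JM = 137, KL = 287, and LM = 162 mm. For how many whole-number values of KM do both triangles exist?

From triangle JKM: 183 < KM < 457.
From triangle LKM: 125 < KM < 449.
Intersection: 183 < KM < 449, so integers 184 through 448: 265 values.

265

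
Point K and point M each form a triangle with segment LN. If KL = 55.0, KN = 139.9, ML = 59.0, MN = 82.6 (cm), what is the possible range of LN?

From triangle KLN: |55.0 − 139.9| < LN < 55.0 + 139.9, i.e. 84.9 < LN < 194.9.
From triangle MLN: 23.6 < LN < 141.6.
Both must hold, so LN lies in the intersection.

84.9 < LN < 141.6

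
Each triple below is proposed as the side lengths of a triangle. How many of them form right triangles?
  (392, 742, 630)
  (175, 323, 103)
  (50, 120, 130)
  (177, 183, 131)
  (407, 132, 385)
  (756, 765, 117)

4

(392,742,630): 392²+630² = 550564 = 742² → right
(175,323,103): 103+175 ≤ 323, not a triangle
(50,120,130): 50²+120² = 16900 = 130² → right
(177,183,131): 131²+177² = 48490 > 33489 = 183² → acute
(407,132,385): 132²+385² = 165649 = 407² → right
(756,765,117): 117²+756² = 585225 = 765² → right
4 of the 6 are right.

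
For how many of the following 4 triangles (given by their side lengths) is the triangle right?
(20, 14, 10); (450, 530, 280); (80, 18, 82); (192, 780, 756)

3

(20,14,10): 10²+14² = 296 < 400 = 20² → obtuse
(450,530,280): 280²+450² = 280900 = 530² → right
(80,18,82): 18²+80² = 6724 = 82² → right
(192,780,756): 192²+756² = 608400 = 780² → right
3 of the 4 are right.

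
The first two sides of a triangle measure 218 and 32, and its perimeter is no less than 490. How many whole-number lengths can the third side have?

10

Triangle inequality: 186 < x < 250. Perimeter ≥ 490 gives x ≥ 490 − 218 − 32 = 240.
So 240 ≤ x < 250; integers 240 through 249: 10 values.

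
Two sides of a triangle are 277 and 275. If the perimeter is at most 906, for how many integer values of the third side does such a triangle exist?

352

Triangle inequality: 2 < x < 552. Perimeter ≤ 906 gives x ≤ 906 − 277 − 275 = 354.
So 2 < x ≤ 354; integers 3 through 354: 352 values.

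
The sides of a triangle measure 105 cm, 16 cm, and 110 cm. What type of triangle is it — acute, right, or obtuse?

Compare the square of the longest side to the sum of squares of the other two: 16² + 105² = 11281 < 12100 = 110².

obtuse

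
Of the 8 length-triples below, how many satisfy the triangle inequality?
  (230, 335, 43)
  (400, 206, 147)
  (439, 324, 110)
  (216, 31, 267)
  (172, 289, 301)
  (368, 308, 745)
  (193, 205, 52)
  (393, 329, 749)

(43,230,335): 43+230 ≤ 335 → not valid
(147,206,400): 147+206 ≤ 400 → not valid
(110,324,439): 110+324 ≤ 439 → not valid
(31,216,267): 31+216 ≤ 267 → not valid
(172,289,301): 172+289 > 301 → valid
(308,368,745): 308+368 ≤ 745 → not valid
(52,193,205): 52+193 > 205 → valid
(329,393,749): 329+393 ≤ 749 → not valid
2 of the 8 triples form a triangle.

2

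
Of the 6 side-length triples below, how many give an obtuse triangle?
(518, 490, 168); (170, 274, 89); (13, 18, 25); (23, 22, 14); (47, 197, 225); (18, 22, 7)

3

(518,490,168): 168²+490² = 268324 = 518² → right
(170,274,89): 89+170 ≤ 274, not a triangle
(13,18,25): 13²+18² = 493 < 625 = 25² → obtuse
(23,22,14): 14²+22² = 680 > 529 = 23² → acute
(47,197,225): 47²+197² = 41018 < 50625 = 225² → obtuse
(18,22,7): 7²+18² = 373 < 484 = 22² → obtuse
3 of the 6 are obtuse.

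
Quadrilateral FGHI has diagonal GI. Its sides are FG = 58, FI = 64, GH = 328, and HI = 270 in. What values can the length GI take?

From triangle FGI: |58 − 64| < GI < 58 + 64, i.e. 6 < GI < 122.
From triangle HGI: 58 < GI < 598.
Both must hold, so GI lies in the intersection.

58 < GI < 122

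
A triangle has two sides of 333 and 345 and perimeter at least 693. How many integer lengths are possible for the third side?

663

Triangle inequality: 12 < x < 678. Perimeter ≥ 693 gives x ≥ 693 − 333 − 345 = 15.
So 15 ≤ x < 678; integers 15 through 677: 663 values.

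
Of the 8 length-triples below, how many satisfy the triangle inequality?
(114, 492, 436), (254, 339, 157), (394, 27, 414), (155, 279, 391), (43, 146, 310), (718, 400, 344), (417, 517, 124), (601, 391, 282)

(114,436,492): 114+436 > 492 → valid
(157,254,339): 157+254 > 339 → valid
(27,394,414): 27+394 > 414 → valid
(155,279,391): 155+279 > 391 → valid
(43,146,310): 43+146 ≤ 310 → not valid
(344,400,718): 344+400 > 718 → valid
(124,417,517): 124+417 > 517 → valid
(282,391,601): 282+391 > 601 → valid
7 of the 8 triples form a triangle.

7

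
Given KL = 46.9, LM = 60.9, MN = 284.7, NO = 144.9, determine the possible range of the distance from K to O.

The maximum is all hops collinear in one direction: 46.9 + 60.9 + 284.7 + 144.9 = 537.4.
The longest hop is 284.7; the others sum to 252.7. Folding the others back against it leaves at least 284.7 − 252.7 = 32.0.

32.0 ≤ KO ≤ 537.4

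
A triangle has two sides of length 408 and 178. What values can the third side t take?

By the triangle inequality, t must be less than 408 + 178 = 586 and greater than |408 − 178| = 230.

230 < t < 586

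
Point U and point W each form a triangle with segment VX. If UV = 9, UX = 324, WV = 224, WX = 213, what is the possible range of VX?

315 < VX < 333

From triangle UVX: |9 − 324| < VX < 9 + 324, i.e. 315 < VX < 333.
From triangle WVX: 11 < VX < 437.
Both must hold, so VX lies in the intersection.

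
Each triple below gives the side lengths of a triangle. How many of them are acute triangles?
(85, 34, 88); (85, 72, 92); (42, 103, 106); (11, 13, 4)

3

(85,34,88): 34²+85² = 8381 > 7744 = 88² → acute
(85,72,92): 72²+85² = 12409 > 8464 = 92² → acute
(42,103,106): 42²+103² = 12373 > 11236 = 106² → acute
(11,13,4): 4²+11² = 137 < 169 = 13² → obtuse
3 of the 4 are acute.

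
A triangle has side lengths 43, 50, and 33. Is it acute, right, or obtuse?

acute

Compare the square of the longest side to the sum of squares of the other two: 33² + 43² = 2938 > 2500 = 50².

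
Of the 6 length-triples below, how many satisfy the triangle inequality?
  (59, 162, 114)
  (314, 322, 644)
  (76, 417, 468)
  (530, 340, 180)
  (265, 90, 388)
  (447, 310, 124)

(59,114,162): 59+114 > 162 → valid
(314,322,644): 314+322 ≤ 644 → not valid
(76,417,468): 76+417 > 468 → valid
(180,340,530): 180+340 ≤ 530 → not valid
(90,265,388): 90+265 ≤ 388 → not valid
(124,310,447): 124+310 ≤ 447 → not valid
2 of the 6 triples form a triangle.

2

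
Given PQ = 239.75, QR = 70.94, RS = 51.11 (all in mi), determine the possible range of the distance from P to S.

117.70 ≤ PS ≤ 361.80 mi

The maximum is all hops collinear in one direction: 239.75 + 70.94 + 51.11 = 361.80.
The longest hop is 239.75; the others sum to 122.05. Folding the others back against it leaves at least 239.75 − 122.05 = 117.70.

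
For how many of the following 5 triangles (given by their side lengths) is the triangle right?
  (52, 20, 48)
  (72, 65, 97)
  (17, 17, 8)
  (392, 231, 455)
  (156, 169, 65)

4

(52,20,48): 20²+48² = 2704 = 52² → right
(72,65,97): 65²+72² = 9409 = 97² → right
(17,17,8): 8²+17² = 353 > 289 = 17² → acute
(392,231,455): 231²+392² = 207025 = 455² → right
(156,169,65): 65²+156² = 28561 = 169² → right
4 of the 5 are right.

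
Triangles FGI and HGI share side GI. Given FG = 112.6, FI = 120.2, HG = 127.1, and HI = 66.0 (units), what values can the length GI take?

61.1 < GI < 193.1

From triangle FGI: |112.6 − 120.2| < GI < 112.6 + 120.2, i.e. 7.6 < GI < 232.8.
From triangle HGI: 61.1 < GI < 193.1.
Both must hold, so GI lies in the intersection.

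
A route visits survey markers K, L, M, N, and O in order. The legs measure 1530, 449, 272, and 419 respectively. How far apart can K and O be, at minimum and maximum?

390 ≤ KO ≤ 2670

The maximum is all hops collinear in one direction: 1530 + 449 + 272 + 419 = 2670.
The longest hop is 1530; the others sum to 1140. Folding the others back against it leaves at least 1530 − 1140 = 390.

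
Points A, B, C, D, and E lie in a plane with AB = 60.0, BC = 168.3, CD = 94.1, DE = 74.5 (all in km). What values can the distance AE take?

0 ≤ AE ≤ 396.9 km

The maximum is all hops collinear in one direction: 60.0 + 168.3 + 94.1 + 74.5 = 396.9.
The longest hop is 168.3; the others sum to 228.6. Since 168.3 ≤ 228.6, the path can fold back on itself completely, so the minimum distance is 0.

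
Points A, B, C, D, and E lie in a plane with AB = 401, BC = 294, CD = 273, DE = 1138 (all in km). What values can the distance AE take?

The maximum is all hops collinear in one direction: 401 + 294 + 273 + 1138 = 2106.
The longest hop is 1138; the others sum to 968. Folding the others back against it leaves at least 1138 − 968 = 170.

170 ≤ AE ≤ 2106 km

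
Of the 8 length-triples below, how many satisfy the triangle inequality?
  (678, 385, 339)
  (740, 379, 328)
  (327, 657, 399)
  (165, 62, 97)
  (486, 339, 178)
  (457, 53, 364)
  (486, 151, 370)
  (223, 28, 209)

(339,385,678): 339+385 > 678 → valid
(328,379,740): 328+379 ≤ 740 → not valid
(327,399,657): 327+399 > 657 → valid
(62,97,165): 62+97 ≤ 165 → not valid
(178,339,486): 178+339 > 486 → valid
(53,364,457): 53+364 ≤ 457 → not valid
(151,370,486): 151+370 > 486 → valid
(28,209,223): 28+209 > 223 → valid
5 of the 8 triples form a triangle.

5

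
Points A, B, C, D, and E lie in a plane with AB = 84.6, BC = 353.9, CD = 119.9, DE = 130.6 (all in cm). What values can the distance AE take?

The maximum is all hops collinear in one direction: 84.6 + 353.9 + 119.9 + 130.6 = 689.0.
The longest hop is 353.9; the others sum to 335.1. Folding the others back against it leaves at least 353.9 − 335.1 = 18.8.

18.8 ≤ AE ≤ 689.0 cm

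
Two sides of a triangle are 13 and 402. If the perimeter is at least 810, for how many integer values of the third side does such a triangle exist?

Triangle inequality: 389 < x < 415. Perimeter ≥ 810 gives x ≥ 810 − 13 − 402 = 395.
So 395 ≤ x < 415; integers 395 through 414: 20 values.

20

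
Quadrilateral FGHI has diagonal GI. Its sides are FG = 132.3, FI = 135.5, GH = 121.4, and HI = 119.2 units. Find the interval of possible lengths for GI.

3.2 < GI < 240.6

From triangle FGI: |132.3 − 135.5| < GI < 132.3 + 135.5, i.e. 3.2 < GI < 267.8.
From triangle HGI: 2.2 < GI < 240.6.
Both must hold, so GI lies in the intersection.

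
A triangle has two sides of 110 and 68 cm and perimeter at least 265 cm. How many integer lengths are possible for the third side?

91

Triangle inequality: 42 < x < 178. Perimeter ≥ 265 gives x ≥ 265 − 110 − 68 = 87.
So 87 ≤ x < 178; integers 87 through 177: 91 values.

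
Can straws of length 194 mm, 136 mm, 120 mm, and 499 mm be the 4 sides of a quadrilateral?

No

For a quadrilateral, each side must be shorter than the sum of the others.
Here the longest side is 499, but the remaining 3 sides sum to only 450.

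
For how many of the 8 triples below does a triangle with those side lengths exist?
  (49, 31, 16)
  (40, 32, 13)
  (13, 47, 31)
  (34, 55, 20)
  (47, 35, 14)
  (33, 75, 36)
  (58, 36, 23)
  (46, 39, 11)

4

(16,31,49): 16+31 ≤ 49 → not valid
(13,32,40): 13+32 > 40 → valid
(13,31,47): 13+31 ≤ 47 → not valid
(20,34,55): 20+34 ≤ 55 → not valid
(14,35,47): 14+35 > 47 → valid
(33,36,75): 33+36 ≤ 75 → not valid
(23,36,58): 23+36 > 58 → valid
(11,39,46): 11+39 > 46 → valid
4 of the 8 triples form a triangle.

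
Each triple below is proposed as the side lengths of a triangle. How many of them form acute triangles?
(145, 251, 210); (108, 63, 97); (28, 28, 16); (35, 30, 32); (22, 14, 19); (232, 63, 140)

5

(145,251,210): 145²+210² = 65125 > 63001 = 251² → acute
(108,63,97): 63²+97² = 13378 > 11664 = 108² → acute
(28,28,16): 16²+28² = 1040 > 784 = 28² → acute
(35,30,32): 30²+32² = 1924 > 1225 = 35² → acute
(22,14,19): 14²+19² = 557 > 484 = 22² → acute
(232,63,140): 63+140 ≤ 232, not a triangle
5 of the 6 are acute.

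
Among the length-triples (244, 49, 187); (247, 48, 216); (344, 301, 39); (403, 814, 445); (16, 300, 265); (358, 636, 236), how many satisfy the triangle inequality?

2

(49,187,244): 49+187 ≤ 244 → not valid
(48,216,247): 48+216 > 247 → valid
(39,301,344): 39+301 ≤ 344 → not valid
(403,445,814): 403+445 > 814 → valid
(16,265,300): 16+265 ≤ 300 → not valid
(236,358,636): 236+358 ≤ 636 → not valid
2 of the 6 triples form a triangle.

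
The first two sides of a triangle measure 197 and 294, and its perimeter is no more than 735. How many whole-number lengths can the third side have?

Triangle inequality: 97 < x < 491. Perimeter ≤ 735 gives x ≤ 735 − 197 − 294 = 244.
So 97 < x ≤ 244; integers 98 through 244: 147 values.

147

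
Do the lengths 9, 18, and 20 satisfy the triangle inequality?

The longest side is 20, and the other two sum to 27.
Since 27 > 20, the triangle inequality holds.

Yes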